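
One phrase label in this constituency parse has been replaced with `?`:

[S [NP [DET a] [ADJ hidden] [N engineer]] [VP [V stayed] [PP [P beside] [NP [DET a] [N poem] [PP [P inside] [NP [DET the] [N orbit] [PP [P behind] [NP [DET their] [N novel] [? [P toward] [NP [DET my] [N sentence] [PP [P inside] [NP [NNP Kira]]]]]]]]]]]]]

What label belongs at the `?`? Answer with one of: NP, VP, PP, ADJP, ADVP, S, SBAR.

PP

A constituent whose immediate children are P 'toward', NP is a prepositional phrase: PP.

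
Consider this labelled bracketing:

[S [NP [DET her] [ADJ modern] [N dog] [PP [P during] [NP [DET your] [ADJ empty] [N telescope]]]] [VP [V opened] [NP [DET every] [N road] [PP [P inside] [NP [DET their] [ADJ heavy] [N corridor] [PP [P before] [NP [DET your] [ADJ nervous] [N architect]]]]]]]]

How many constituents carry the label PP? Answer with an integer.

3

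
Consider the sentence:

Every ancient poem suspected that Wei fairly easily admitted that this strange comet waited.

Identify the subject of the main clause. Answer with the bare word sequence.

"every ancient poem" is the NP that combines with the VP headed by "suspected" to form the main clause — the subject.

every ancient poem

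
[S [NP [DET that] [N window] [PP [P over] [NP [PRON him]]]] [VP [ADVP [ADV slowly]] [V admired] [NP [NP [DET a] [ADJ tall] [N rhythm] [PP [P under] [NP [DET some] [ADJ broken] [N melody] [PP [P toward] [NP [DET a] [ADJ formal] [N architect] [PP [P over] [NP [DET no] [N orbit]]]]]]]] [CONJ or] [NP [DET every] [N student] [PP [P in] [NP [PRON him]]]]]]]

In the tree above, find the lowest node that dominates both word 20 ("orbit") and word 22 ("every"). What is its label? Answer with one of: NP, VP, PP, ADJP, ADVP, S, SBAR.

The smallest bracket enclosing both words is [NP a tall rhythm under some broken melody toward a formal architect over no orbit or every student in him], so the label is NP.

NP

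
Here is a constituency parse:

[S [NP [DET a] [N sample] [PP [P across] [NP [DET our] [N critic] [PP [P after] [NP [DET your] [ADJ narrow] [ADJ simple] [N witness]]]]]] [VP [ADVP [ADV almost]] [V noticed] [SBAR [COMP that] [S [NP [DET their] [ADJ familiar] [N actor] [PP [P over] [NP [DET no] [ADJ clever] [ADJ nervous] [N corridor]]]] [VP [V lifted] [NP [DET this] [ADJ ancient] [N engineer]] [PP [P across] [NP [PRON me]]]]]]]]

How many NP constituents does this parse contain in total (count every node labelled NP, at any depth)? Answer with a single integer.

Listing each NP by its span: [NP a sample across our critic after your narrow simple witness]; [NP our critic after your narrow simple witness]; [NP your narrow simple witness]; [NP their familiar actor over no clever nervous corridor]; [NP no clever nervous corridor]; [NP this ancient engineer] … — that makes 7.

7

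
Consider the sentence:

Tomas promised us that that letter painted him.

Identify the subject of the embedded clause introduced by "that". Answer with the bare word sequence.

"that letter" is the NP that combines with the VP headed by "painted" to form the embedded clause introduced by "that" — the subject.

that letter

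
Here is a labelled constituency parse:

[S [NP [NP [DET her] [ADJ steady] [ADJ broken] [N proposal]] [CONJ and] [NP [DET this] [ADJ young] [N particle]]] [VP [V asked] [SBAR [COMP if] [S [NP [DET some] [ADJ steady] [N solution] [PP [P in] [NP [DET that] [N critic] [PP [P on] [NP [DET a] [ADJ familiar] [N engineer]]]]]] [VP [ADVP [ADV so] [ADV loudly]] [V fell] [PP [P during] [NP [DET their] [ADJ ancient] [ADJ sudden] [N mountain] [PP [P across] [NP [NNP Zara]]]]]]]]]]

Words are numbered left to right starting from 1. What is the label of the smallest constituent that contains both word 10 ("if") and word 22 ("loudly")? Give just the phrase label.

SBAR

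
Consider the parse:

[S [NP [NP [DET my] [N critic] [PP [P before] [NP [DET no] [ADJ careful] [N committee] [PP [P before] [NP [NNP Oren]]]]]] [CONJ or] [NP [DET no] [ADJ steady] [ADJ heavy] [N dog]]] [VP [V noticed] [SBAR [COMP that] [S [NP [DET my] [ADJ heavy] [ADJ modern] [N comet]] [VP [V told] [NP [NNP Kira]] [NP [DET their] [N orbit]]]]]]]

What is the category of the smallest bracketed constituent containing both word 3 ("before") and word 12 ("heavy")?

Both words fall inside [NP my critic before no careful committee before Oren or no steady heavy dog] (words 1–13), and no smaller constituent contains them both. Label: NP.

NP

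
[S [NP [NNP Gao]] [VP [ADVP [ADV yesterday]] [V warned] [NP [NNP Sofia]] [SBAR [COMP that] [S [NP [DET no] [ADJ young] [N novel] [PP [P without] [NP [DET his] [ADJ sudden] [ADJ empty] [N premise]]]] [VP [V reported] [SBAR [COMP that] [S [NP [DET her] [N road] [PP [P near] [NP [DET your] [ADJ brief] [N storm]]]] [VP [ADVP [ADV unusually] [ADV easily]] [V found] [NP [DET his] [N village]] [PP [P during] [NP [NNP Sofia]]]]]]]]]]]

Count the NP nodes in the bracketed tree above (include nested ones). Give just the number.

Listing each NP by its span: [NP Gao]; [NP Sofia]; [NP no young novel without his sudden empty premise]; [NP his sudden empty premise]; [NP her road near your brief storm]; [NP your brief storm] … — that makes 8.

8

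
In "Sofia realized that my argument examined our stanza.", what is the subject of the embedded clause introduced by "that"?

The subject of the embedded clause introduced by "that" is the NP immediately before the verb "examined": "my argument".

my argument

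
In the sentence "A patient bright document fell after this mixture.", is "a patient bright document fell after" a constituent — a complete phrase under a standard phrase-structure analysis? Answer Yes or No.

The smallest constituent containing the whole sequence is the clause [S a patient bright document fell after this mixture], but the sequence is only part of it — it straddles the boundary between noun phrase "a patient bright document" and verb phrase "fell after this mixture".

No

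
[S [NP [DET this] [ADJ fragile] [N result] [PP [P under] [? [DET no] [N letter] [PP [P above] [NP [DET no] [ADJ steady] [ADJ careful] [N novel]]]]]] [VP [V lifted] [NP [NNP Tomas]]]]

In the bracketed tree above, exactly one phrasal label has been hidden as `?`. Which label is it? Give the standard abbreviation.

NP

Looking at what the `?` directly dominates — DET 'no', N 'letter', PP — this is a noun phrase (NP).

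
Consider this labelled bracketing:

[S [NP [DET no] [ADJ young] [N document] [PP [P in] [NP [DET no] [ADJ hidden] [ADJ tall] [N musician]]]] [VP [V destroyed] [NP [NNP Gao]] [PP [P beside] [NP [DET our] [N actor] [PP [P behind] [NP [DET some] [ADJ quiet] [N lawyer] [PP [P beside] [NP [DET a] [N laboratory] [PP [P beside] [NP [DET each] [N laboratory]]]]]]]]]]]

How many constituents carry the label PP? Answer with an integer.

The PP constituents are: [PP in no hidden tall musician]; [PP beside our actor behind some quiet lawyer beside a laboratory beside each laboratory]; [PP behind some quiet lawyer beside a laboratory beside each laboratory]; [PP beside a laboratory beside each laboratory]; [PP beside each laboratory]. Total: 5.

5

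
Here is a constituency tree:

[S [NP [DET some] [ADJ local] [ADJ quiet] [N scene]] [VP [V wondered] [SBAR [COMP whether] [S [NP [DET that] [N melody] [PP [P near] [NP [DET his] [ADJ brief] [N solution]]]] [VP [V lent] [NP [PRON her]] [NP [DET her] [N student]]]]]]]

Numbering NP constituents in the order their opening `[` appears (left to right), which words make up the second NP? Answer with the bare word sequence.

that melody near his brief solution

In left-to-right order the NP constituents are "some local quiet scene"; "that melody near his brief solution"; "his brief solution"; "her"; "her student". Number 2 is "that melody near his brief solution".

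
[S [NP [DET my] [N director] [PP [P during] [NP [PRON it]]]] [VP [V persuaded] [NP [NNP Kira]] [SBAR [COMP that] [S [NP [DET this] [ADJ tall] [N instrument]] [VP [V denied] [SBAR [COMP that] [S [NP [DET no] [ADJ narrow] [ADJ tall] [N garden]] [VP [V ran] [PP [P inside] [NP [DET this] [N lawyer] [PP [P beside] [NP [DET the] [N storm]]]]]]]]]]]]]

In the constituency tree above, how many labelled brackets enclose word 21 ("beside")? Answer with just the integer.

The word sits inside P, which is inside PP, inside NP, inside PP, inside VP, inside S, inside SBAR, inside VP, inside S, inside SBAR, inside VP, inside S — 12 brackets in all.

12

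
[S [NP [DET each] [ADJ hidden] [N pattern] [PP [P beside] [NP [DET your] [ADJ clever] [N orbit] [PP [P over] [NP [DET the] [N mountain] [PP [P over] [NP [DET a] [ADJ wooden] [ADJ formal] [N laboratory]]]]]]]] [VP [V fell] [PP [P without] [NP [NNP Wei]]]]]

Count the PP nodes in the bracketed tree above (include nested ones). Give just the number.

4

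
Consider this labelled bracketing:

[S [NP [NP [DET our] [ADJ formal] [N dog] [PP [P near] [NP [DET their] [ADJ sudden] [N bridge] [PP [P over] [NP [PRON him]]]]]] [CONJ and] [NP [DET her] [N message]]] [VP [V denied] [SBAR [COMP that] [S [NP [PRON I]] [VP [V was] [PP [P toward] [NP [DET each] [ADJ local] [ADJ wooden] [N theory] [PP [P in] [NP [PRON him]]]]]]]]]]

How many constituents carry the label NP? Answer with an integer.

Scanning left to right, an opening `[NP` appears at word positions 1, 1, 5, 9, 11, 15, 18, 23 — 8 in total.

8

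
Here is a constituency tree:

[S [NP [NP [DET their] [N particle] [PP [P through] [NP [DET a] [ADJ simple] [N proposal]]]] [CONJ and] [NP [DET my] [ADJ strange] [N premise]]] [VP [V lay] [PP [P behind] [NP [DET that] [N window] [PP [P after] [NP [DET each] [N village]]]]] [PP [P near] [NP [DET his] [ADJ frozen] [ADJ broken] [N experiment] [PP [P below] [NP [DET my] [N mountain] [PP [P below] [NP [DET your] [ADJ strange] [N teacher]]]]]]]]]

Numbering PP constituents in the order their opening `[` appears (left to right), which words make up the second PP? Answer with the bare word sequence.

Opening `[PP` markers occur at word positions 3, 12, 15, 18, 23, 26; the second of these opens the constituent [PP behind that window after each village].

behind that window after each village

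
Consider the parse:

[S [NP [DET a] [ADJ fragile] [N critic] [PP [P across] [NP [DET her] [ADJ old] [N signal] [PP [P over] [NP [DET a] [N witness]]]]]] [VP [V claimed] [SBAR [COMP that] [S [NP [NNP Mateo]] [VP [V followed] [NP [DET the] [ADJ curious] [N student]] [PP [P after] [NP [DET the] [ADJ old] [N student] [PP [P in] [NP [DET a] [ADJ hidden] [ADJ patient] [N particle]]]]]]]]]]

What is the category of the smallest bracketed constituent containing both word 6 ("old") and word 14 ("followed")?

S

Word 6 lies under S → NP → PP → NP → ADJ; word 14 lies under S → VP → SBAR → S → VP → V. The lowest shared node is the S.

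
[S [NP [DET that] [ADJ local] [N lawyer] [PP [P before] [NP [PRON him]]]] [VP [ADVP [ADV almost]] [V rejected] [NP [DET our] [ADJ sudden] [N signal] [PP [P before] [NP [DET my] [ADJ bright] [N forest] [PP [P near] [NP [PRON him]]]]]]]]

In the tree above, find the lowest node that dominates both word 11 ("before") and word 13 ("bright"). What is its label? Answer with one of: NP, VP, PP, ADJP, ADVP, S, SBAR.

PP

The smallest bracket enclosing both words is [PP before my bright forest near him], so the label is PP.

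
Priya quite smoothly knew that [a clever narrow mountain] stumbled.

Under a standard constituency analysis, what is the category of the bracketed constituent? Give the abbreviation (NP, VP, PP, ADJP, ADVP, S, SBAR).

The span is built around the noun "mountain" — a noun phrase (NP).

NP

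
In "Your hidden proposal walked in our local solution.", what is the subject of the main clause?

your hidden proposal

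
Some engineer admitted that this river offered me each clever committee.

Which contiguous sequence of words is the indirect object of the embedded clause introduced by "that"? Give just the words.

me

The verb of the embedded clause introduced by "that" is "offered"; its indirect object is the NP "me".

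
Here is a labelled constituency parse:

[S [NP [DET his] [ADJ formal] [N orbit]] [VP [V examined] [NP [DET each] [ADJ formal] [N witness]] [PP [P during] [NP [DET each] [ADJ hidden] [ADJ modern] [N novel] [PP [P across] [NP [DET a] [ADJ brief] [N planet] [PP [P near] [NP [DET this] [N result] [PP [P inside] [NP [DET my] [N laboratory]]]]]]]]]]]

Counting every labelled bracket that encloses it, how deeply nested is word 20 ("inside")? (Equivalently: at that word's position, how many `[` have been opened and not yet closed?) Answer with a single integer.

10

Path from the root down to the word: S → VP → PP → NP → PP → NP → PP → NP → PP → P. That is 10 enclosing brackets.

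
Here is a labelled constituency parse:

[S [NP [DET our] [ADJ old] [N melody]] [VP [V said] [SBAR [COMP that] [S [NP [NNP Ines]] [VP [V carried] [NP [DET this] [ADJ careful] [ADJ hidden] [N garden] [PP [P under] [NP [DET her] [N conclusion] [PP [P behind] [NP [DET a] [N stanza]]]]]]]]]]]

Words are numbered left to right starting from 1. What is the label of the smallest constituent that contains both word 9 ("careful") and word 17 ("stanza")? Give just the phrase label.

NP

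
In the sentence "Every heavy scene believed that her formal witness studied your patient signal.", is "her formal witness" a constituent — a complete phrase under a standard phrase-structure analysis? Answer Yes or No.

Yes

"her formal witness" is exactly the noun phrase [NP her formal witness], a complete constituent.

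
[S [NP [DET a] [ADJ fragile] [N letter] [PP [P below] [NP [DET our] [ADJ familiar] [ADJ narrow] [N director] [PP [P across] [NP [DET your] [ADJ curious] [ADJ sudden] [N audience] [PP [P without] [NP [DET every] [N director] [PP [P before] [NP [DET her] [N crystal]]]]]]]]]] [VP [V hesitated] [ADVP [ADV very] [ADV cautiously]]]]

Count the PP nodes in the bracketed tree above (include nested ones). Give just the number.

4

Scanning left to right, an opening `[PP` appears at word positions 4, 9, 14, 17 — 4 in total.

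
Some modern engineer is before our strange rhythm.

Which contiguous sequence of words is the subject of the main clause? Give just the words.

some modern engineer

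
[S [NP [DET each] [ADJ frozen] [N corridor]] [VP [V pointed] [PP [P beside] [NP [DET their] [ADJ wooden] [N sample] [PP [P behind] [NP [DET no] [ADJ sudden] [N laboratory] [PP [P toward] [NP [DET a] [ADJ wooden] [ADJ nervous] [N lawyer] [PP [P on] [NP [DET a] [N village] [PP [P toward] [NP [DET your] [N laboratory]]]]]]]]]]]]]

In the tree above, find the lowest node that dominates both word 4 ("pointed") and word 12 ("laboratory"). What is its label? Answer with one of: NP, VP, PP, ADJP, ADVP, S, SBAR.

VP

Both words fall inside [VP pointed beside their wooden sample behind no sudden laboratory toward a wooden nervous lawyer on a village toward your laboratory] (words 4–23), and no smaller constituent contains them both. Label: VP.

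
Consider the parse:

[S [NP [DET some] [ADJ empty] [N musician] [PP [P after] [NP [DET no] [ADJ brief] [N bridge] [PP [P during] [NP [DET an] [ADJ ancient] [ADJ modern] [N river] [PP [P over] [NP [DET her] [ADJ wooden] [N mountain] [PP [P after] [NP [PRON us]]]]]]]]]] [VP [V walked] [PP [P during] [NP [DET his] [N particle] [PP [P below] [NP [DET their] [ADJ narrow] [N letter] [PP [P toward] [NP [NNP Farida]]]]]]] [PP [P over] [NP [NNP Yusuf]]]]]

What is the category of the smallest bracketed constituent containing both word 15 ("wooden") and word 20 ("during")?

S

Word 15 lies under S → NP → PP → NP → PP → NP → PP → NP → ADJ; word 20 lies under S → VP → PP → P. The lowest shared node is the S.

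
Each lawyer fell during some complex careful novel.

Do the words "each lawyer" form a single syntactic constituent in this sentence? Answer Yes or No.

Yes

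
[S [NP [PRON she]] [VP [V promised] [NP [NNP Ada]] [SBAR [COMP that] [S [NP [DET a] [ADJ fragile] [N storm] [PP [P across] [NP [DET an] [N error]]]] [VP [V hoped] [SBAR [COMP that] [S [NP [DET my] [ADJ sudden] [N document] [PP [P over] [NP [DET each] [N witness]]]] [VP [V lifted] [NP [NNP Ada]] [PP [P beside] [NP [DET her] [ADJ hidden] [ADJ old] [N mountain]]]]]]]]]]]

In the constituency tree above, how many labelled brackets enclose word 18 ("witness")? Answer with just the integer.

The word sits inside N, which is inside NP, inside PP, inside NP, inside S, inside SBAR, inside VP, inside S, inside SBAR, inside VP, inside S — 11 brackets in all.

11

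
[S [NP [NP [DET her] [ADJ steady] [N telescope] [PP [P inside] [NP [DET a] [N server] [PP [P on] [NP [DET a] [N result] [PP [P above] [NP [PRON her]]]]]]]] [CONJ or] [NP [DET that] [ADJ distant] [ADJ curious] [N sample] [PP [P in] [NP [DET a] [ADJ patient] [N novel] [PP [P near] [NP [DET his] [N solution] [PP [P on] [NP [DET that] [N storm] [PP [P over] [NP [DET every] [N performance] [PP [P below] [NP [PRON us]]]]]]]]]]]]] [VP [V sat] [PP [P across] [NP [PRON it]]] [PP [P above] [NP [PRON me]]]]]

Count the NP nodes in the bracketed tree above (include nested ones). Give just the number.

13

The NP constituents are: [NP her steady telescope inside a server on a result above her or that distant curious sample in a patient novel near his solution on that storm over every performance below us]; [NP her steady telescope inside a server on a result above her]; [NP a server on a result above her]; [NP a result above her]; [NP her]; [NP that distant curious sample in a patient novel near his solution on that storm over every performance below us] …. Total: 13.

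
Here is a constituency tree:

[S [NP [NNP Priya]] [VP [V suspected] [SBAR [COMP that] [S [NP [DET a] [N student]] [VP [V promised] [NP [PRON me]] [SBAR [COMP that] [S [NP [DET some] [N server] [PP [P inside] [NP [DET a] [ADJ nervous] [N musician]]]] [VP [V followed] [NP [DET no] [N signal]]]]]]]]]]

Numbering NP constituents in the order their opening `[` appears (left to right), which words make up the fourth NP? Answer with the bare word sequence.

some server inside a nervous musician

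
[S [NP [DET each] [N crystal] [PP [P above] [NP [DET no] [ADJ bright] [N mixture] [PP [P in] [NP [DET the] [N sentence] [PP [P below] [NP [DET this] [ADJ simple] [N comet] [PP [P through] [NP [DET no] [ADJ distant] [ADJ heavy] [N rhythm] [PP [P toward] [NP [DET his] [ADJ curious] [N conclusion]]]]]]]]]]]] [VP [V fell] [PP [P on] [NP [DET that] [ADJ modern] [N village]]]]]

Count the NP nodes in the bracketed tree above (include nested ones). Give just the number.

7

The NP constituents are: [NP each crystal above no bright mixture in the sentence below this simple comet through no distant heavy rhythm toward his curious conclusion]; [NP no bright mixture in the sentence below this simple comet through no distant heavy rhythm toward his curious conclusion]; [NP the sentence below this simple comet through no distant heavy rhythm toward his curious conclusion]; [NP this simple comet through no distant heavy rhythm toward his curious conclusion]; [NP no distant heavy rhythm toward his curious conclusion]; [NP his curious conclusion] …. Total: 7.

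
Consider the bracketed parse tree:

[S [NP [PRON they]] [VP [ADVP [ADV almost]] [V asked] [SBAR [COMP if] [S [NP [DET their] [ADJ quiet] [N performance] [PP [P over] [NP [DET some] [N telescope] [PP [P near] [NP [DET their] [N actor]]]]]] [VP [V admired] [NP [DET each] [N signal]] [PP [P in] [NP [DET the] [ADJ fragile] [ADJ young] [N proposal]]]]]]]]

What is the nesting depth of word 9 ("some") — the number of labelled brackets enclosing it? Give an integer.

8

Counting open brackets not yet closed at "some": [S [VP [SBAR [S [NP [PP [NP [DET = 8.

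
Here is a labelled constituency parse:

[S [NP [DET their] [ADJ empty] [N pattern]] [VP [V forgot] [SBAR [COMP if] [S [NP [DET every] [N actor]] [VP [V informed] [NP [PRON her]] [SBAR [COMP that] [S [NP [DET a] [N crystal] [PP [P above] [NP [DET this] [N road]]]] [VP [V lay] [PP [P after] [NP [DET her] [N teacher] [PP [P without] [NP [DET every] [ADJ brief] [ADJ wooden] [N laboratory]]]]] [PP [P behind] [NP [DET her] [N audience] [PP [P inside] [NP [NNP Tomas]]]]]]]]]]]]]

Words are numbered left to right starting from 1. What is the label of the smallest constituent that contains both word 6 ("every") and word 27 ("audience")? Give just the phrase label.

S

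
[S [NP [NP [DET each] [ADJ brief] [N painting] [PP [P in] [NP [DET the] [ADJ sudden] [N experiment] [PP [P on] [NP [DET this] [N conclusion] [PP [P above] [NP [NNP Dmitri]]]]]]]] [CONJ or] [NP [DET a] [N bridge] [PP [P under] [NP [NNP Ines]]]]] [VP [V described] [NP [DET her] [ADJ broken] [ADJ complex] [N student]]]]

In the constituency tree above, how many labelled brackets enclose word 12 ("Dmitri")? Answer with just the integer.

10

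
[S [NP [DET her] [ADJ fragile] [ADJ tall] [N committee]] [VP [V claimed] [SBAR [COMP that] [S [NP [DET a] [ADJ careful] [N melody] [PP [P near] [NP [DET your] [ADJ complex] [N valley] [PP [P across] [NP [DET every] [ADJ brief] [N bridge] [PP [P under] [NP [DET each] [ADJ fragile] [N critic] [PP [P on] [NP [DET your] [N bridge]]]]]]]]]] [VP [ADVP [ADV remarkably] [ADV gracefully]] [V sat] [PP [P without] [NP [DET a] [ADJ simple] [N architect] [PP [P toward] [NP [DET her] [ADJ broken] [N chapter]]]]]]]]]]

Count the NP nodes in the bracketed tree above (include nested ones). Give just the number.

The NP constituents are: [NP her fragile tall committee]; [NP a careful melody near your complex valley across every brief bridge under each fragile critic on your bridge]; [NP your complex valley across every brief bridge under each fragile critic on your bridge]; [NP every brief bridge under each fragile critic on your bridge]; [NP each fragile critic on your bridge]; [NP your bridge] …. Total: 8.

8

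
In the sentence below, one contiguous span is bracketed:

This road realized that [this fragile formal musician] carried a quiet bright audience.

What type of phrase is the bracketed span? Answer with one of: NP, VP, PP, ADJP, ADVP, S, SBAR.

NP

The span is built around the noun "musician" — a noun phrase (NP).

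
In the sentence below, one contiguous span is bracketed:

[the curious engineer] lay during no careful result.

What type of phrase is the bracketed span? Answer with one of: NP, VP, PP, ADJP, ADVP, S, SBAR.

"engineer" is the head of the bracketed span, so the span is a noun phrase: NP.

NP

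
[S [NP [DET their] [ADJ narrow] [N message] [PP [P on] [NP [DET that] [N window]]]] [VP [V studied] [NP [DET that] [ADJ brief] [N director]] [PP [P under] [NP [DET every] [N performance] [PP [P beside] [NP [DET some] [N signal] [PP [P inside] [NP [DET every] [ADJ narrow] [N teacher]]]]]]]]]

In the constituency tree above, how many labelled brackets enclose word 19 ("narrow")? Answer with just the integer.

9

Path from the root down to the word: S → VP → PP → NP → PP → NP → PP → NP → ADJ. That is 9 enclosing brackets.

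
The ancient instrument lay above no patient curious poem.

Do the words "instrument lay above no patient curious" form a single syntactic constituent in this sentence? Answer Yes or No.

The sequence begins inside the noun phrase "the ancient instrument" and ends inside the verb phrase "lay above no patient curious poem"; it crosses a phrase boundary, so no single node in the tree spans exactly those words.

No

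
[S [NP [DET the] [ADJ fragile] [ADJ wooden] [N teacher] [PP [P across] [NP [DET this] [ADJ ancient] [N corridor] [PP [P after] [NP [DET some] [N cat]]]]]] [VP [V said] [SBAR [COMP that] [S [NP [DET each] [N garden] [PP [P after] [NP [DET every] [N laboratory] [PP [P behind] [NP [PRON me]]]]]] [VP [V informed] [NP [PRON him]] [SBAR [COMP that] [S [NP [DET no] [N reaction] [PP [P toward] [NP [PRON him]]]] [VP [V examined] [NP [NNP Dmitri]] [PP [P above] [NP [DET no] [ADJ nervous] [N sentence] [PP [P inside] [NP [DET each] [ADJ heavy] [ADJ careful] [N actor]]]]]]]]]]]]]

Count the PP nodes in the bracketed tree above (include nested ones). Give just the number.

The PP constituents are: [PP across this ancient corridor after some cat]; [PP after some cat]; [PP after every laboratory behind me]; [PP behind me]; [PP toward him]; [PP above no nervous sentence inside each heavy careful actor] …. Total: 7.

7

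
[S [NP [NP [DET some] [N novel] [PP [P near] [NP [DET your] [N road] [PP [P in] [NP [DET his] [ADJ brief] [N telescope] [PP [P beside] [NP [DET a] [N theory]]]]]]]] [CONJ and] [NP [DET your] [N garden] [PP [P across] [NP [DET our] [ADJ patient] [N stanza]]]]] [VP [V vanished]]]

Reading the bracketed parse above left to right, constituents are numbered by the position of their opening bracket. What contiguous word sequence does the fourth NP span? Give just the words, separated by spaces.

his brief telescope beside a theory

In left-to-right order the NP constituents are "some novel near your road in his brief telescope beside a theory and your garden across our patient stanza"; "some novel near your road in his brief telescope beside a theory"; "your road in his brief telescope beside a theory"; "his brief telescope beside a theory"; "a theory"; "your garden across our patient stanza"; "our patient stanza". Number 4 is "his brief telescope beside a theory".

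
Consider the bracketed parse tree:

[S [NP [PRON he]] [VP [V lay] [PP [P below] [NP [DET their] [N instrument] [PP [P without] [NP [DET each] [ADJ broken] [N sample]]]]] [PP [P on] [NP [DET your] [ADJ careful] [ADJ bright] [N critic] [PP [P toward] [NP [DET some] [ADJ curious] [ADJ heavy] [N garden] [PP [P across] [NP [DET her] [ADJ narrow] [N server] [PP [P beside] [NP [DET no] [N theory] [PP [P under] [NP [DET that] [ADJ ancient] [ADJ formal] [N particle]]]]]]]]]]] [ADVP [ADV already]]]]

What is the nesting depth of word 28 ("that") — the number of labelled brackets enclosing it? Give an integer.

13

Path from the root down to the word: S → VP → PP → NP → PP → NP → PP → NP → PP → NP → PP → NP → DET. That is 13 enclosing brackets.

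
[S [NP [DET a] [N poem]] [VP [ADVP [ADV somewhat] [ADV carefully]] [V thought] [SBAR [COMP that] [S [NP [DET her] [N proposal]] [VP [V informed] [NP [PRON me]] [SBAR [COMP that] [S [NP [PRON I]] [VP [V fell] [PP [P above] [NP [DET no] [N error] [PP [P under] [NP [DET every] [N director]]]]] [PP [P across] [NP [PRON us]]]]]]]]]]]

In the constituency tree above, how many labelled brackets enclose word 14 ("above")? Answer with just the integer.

10

The word sits inside P, which is inside PP, inside VP, inside S, inside SBAR, inside VP, inside S, inside SBAR, inside VP, inside S — 10 brackets in all.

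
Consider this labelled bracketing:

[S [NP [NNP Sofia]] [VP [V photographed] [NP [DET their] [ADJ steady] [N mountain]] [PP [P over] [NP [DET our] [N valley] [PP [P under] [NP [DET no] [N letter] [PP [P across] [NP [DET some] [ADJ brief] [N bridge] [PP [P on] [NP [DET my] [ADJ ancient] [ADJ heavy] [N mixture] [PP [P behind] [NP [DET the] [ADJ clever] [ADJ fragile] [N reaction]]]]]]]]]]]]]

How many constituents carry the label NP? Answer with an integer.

Scanning left to right, an opening `[NP` appears at word positions 1, 3, 7, 10, 13, 17, 22 — 7 in total.

7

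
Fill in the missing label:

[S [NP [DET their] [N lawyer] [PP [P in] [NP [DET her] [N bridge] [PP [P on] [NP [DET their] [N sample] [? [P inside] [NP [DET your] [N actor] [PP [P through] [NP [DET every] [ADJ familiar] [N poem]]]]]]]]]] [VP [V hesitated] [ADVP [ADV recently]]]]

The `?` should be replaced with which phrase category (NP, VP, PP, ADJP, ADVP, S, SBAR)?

PP

A constituent whose immediate children are P 'inside', NP is a prepositional phrase: PP.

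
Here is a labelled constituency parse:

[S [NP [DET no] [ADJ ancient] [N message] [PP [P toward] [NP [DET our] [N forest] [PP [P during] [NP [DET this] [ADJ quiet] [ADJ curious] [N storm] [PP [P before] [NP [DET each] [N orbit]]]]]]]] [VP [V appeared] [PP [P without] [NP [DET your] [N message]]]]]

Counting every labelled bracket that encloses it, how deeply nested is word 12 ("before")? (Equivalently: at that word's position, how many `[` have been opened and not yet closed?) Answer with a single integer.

8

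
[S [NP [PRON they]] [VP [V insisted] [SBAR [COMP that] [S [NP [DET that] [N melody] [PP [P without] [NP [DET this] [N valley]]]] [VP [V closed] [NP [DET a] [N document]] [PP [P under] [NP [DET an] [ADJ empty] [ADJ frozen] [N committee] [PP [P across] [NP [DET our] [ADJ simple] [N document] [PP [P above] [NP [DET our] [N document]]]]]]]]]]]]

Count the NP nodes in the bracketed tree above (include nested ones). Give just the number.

The NP constituents are: [NP they]; [NP that melody without this valley]; [NP this valley]; [NP a document]; [NP an empty frozen committee across our simple document above our document]; [NP our simple document above our document] …. Total: 7.

7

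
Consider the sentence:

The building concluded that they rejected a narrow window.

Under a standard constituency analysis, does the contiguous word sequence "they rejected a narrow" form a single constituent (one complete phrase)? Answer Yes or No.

The smallest constituent containing the whole sequence is the clause [S they rejected a narrow window], but the sequence is only part of it — it straddles the boundary between noun phrase "they" and verb phrase "rejected a narrow window".

No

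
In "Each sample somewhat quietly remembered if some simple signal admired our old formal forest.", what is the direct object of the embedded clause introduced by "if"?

Within the embedded clause introduced by "if", the direct object of "admired" is "our old formal forest".

our old formal forest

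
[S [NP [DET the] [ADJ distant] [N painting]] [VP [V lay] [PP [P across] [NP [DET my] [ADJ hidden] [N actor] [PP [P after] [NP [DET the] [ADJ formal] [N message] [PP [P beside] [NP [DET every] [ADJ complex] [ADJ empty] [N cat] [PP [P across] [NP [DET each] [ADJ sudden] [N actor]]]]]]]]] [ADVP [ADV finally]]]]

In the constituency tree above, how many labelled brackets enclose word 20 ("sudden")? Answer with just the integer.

The word sits inside ADJ, which is inside NP, inside PP, inside NP, inside PP, inside NP, inside PP, inside NP, inside PP, inside VP, inside S — 11 brackets in all.

11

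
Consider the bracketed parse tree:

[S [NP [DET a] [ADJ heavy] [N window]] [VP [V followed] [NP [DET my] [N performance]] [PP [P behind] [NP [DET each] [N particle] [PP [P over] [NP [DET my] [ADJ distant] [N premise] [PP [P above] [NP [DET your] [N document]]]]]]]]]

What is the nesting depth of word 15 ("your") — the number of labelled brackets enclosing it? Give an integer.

9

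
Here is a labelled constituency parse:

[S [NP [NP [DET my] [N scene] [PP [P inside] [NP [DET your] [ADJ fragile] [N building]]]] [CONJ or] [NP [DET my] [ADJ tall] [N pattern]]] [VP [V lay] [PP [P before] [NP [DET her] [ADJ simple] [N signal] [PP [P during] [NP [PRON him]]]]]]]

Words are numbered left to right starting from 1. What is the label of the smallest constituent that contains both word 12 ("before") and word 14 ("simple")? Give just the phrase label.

PP

Word 12 lies under S → VP → PP → P; word 14 lies under S → VP → PP → NP → ADJ. The lowest shared node is the PP.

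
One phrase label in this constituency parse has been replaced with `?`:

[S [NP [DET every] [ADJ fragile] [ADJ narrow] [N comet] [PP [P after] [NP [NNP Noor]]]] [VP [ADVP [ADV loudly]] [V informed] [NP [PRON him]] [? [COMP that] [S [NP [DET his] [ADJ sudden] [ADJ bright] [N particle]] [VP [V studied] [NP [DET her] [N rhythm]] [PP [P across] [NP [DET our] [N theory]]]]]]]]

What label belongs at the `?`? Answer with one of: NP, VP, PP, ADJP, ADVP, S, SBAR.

SBAR

A constituent whose immediate children are COMP 'that', S is a subordinate clause: SBAR.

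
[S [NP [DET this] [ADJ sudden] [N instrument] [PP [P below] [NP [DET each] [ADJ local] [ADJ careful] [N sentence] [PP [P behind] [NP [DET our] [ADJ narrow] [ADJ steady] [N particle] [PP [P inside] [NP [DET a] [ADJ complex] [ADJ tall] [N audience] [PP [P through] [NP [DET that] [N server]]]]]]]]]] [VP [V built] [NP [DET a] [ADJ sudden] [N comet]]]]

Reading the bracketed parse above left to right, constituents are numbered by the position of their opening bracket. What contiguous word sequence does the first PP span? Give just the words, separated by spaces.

below each local careful sentence behind our narrow steady particle inside a complex tall audience through that server

Opening `[PP` markers occur at word positions 4, 9, 14, 19; the first of these opens the constituent [PP below each local careful sentence behind our narrow steady particle inside a complex tall audience through that server].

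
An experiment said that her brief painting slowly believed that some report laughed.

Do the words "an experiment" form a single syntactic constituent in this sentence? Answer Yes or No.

Yes

These words form the whole noun phrase headed by "experiment", so yes — one constituent.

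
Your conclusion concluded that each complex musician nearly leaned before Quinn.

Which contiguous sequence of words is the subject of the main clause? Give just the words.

In the main clause the verb is "concluded"; the NP preceding it, "your conclusion", is the subject.

your conclusion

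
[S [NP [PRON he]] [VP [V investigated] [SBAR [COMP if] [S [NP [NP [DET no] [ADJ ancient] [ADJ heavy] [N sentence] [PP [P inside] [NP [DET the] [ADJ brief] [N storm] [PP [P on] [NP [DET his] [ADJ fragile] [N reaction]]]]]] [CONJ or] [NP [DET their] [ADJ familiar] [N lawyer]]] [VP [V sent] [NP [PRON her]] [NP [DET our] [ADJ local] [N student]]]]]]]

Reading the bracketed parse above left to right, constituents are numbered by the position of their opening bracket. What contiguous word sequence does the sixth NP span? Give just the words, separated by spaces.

their familiar lawyer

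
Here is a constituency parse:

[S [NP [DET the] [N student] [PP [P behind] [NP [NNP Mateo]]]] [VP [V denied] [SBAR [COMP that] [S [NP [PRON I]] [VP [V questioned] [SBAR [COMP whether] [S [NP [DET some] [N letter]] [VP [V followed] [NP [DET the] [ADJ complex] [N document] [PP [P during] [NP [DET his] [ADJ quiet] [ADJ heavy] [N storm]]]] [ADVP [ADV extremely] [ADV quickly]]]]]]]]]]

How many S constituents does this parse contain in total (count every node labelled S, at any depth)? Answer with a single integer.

3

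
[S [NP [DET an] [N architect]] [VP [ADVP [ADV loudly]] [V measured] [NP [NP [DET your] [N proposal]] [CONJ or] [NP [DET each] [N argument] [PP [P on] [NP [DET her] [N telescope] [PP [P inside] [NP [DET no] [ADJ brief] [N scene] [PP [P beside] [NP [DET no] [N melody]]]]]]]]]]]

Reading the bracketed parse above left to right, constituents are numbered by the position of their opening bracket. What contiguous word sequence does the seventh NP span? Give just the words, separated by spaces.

no melody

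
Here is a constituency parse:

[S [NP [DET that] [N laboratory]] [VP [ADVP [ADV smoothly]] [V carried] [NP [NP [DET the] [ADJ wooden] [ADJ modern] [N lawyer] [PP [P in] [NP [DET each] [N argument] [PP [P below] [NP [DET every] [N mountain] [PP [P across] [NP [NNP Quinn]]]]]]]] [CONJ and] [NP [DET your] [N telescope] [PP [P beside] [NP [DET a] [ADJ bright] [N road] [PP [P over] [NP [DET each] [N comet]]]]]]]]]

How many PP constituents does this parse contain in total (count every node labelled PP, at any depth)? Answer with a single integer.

Listing each PP by its span: [PP in each argument below every mountain across Quinn]; [PP below every mountain across Quinn]; [PP across Quinn]; [PP beside a bright road over each comet]; [PP over each comet] — that makes 5.

5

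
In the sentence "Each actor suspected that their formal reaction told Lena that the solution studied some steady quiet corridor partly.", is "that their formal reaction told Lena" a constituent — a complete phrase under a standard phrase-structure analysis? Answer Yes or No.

No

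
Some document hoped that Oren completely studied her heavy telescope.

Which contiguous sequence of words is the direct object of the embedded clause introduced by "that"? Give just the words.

Within the embedded clause introduced by "that", the direct object of "studied" is "her heavy telescope".

her heavy telescope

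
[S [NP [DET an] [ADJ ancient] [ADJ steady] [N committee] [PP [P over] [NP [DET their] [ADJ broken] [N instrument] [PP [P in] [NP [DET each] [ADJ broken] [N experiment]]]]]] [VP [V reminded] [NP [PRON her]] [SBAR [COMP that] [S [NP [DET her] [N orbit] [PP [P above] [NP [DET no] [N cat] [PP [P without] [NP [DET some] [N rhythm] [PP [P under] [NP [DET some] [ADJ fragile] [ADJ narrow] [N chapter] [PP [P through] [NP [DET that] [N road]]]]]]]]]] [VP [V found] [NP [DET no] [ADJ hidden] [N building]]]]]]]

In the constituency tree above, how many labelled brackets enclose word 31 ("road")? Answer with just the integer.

14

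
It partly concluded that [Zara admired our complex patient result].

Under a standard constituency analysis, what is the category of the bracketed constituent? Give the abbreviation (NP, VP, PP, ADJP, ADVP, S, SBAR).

S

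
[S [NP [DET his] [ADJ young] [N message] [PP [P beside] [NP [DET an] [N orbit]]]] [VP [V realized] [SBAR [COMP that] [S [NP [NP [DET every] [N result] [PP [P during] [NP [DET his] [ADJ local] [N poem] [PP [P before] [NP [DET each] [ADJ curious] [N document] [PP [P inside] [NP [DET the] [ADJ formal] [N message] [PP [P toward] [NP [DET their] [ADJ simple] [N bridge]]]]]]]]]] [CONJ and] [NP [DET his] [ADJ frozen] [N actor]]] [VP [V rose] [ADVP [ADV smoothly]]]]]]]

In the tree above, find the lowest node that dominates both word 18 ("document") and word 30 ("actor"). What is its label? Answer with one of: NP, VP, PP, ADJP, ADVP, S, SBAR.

NP

Both words fall inside [NP every result during his local poem before each curious document inside the formal message toward their simple bridge and his frozen actor] (words 9–30), and no smaller constituent contains them both. Label: NP.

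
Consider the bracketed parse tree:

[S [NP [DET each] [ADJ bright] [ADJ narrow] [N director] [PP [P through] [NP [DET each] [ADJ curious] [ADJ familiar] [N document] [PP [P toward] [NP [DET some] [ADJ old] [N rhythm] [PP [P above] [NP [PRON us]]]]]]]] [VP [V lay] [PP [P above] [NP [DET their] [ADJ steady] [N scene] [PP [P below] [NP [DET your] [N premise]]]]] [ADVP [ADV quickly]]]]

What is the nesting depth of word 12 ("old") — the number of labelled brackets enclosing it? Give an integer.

7

Path from the root down to the word: S → NP → PP → NP → PP → NP → ADJ. That is 7 enclosing brackets.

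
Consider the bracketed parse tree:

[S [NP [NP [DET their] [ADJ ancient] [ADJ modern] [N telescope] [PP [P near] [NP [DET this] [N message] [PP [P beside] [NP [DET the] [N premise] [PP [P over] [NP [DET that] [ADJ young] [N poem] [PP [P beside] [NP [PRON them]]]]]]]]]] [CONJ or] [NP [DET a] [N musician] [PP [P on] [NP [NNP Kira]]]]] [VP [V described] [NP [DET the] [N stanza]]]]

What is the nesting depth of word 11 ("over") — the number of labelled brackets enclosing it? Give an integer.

9

Counting open brackets not yet closed at "over": [S [NP [NP [PP [NP [PP [NP [PP [P = 9.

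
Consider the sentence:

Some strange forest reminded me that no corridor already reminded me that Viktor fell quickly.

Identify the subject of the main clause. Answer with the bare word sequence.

some strange forest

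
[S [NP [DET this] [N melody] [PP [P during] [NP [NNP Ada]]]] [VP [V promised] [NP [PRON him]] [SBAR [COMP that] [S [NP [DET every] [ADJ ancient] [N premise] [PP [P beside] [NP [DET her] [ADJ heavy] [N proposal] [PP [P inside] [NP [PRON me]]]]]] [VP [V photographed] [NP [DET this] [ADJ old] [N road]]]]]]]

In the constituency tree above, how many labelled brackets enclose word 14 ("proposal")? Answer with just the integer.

8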